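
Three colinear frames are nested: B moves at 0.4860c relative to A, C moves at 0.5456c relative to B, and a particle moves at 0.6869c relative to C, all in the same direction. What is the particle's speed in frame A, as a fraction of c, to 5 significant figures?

u ≈ 0.96295c

Compose boost 2: (0.5456 + 0.4860)/(1 + 0.5456×0.4860) = 1.0316/1.265162 = 0.8153899
Compose boost 3: (0.6869 + 0.8153899)/(1 + 0.6869×0.8153899) = 1.502290/1.560091 = 0.96295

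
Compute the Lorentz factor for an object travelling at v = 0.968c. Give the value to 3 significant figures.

γ ≈ 3.98

γ = 1/√(1 − β²) = 1/√(1 − 0.968²) = 1/√(0.062976) = 3.98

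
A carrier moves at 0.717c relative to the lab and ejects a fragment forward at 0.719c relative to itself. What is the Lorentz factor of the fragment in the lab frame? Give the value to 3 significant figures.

γ ≈ 3.13

u_lab = (0.719 + 0.717)/(1 + 0.719×0.717) = 1.436/1.51552 = 0.947528
γ = 1/√(1 − 0.947528²) = 3.13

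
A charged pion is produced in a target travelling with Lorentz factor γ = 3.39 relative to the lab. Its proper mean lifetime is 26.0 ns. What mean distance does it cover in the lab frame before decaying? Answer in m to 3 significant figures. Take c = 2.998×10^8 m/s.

β = √(1 − 1/γ²) = √(1 − 1/3.39²) = 0.95550
Dilated lifetime: Δt = γτ₀ = 3.39 × 26.0 ns = 88.140 ns
d = vΔt = 0.95550c × 88.140 ns = 2.8646×10^8 m/s × 8.8140×10^-8 s = 25.2 m

d ≈ 25.2 m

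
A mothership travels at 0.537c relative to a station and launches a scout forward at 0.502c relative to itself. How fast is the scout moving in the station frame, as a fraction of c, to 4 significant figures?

u ≈ 0.8184c

Compose boost 2: (0.502 + 0.537)/(1 + 0.502×0.537) = 1.039/1.26957 = 0.8184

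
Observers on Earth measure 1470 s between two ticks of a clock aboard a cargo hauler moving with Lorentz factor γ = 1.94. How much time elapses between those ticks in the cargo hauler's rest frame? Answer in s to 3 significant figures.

τ₀ ≈ 758 s

γ = 1.94 (given)
Proper time: τ₀ = Δt/γ = 1470/1.94 = 758 s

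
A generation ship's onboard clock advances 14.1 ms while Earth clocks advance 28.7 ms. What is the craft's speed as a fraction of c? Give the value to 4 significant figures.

γ = Δt/τ₀ = 28.7/14.1 = 2.03546
β = √(1 − 1/γ²) = √(1 − 1/2.03546²) = 0.8710

β ≈ 0.8710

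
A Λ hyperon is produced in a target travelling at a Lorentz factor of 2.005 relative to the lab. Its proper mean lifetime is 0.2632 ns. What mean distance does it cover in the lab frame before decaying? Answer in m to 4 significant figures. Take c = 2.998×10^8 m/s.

β = √(1 − 1/γ²) = √(1 − 1/2.005²) = 0.866744
Dilated lifetime: Δt = γτ₀ = 2.005 × 0.2632 ns = 0.527716 ns
d = vΔt = 0.866744c × 0.527716 ns = 2.59850×10^8 m/s × 5.27716×10^-10 s = 0.1371 m

d ≈ 0.1371 m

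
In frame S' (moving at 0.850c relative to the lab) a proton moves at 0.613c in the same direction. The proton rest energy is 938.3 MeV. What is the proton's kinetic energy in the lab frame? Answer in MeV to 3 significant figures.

u_lab = (0.613 + 0.850)/(1 + 0.613×0.850) = 0.961836
γ = 1/√(1 − 0.961836²) = 3.6546
K = (γ − 1)m₀c² = (3.6546 − 1) × 938.3 = 2.6546 × 938.3 = 2490 MeV

K ≈ 2490 MeV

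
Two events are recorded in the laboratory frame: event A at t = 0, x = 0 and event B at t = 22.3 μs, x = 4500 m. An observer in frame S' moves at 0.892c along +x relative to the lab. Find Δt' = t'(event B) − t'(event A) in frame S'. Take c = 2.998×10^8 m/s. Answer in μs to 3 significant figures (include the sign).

γ = 1/√(1 − 0.892²) = 2.2122
Δt' = γ(Δt − vΔx/c²) = 2.2122 × (22.3 μs − 0.892×4500 m / (2.998×10^8 m/s))
= 2.2122 × (8.9111 μs) = 19.7 μs

Δt' ≈ 19.7 μs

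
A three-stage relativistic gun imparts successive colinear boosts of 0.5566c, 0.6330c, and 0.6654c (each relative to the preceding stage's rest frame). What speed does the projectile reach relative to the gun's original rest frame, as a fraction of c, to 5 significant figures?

Compose boost 2: (0.6330 + 0.5566)/(1 + 0.6330×0.5566) = 1.1896/1.352328 = 0.8796684
Compose boost 3: (0.6654 + 0.8796684)/(1 + 0.6654×0.8796684) = 1.545068/1.585331 = 0.97460

u ≈ 0.97460c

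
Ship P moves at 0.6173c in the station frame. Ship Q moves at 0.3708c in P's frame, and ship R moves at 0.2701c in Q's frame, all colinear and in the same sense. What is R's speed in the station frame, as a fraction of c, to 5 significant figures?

u ≈ 0.88250c

Compose boost 2: (0.3708 + 0.6173)/(1 + 0.3708×0.6173) = 0.98810/1.228895 = 0.8040558
Compose boost 3: (0.2701 + 0.8040558)/(1 + 0.2701×0.8040558) = 1.074156/1.217175 = 0.88250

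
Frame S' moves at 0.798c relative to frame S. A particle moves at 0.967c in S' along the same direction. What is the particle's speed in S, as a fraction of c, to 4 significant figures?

u ≈ 0.9962c

Relativistic velocity addition: u = (u' + v)/(1 + u'v/c²)
= (0.967 + 0.798)/(1 + 0.967×0.798) = 1.765/1.77167 = 0.9962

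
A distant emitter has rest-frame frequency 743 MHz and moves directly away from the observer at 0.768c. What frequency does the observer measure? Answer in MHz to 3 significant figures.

Relativistic Doppler: f_obs = f_src √((1−β)/(1+β))
= 743 × √(0.23200/1.7680) = 743 × 0.36225 = 269 MHz

f_obs ≈ 269 MHz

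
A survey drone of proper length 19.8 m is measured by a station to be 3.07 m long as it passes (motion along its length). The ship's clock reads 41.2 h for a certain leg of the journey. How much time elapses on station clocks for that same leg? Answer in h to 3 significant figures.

Δt ≈ 266 h

Length contraction ⇒ γ = L₀/L = 19.8/3.07 = 6.4495
Time dilation: Δt = γτ₀ = 6.4495 × 41.2 h = 266 h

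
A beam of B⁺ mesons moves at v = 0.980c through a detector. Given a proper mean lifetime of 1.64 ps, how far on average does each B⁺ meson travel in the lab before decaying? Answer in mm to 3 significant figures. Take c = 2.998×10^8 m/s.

γ = 1/√(1 − 0.980²) = 5.0252
Dilated lifetime: Δt = γτ₀ = 5.0252 × 1.64 ps = 8.2413 ps
d = vΔt = 0.980c × 8.2413 ps = 2.9380×10^8 m/s × 8.2413×10^-12 s = 2.42 mm

d ≈ 2.42 mm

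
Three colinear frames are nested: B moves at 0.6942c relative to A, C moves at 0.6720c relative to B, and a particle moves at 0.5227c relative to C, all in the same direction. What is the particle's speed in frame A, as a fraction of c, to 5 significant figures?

Compose boost 2: (0.6720 + 0.6942)/(1 + 0.6720×0.6942) = 1.3662/1.466502 = 0.9316043
Compose boost 3: (0.5227 + 0.9316043)/(1 + 0.5227×0.9316043) = 1.454304/1.486950 = 0.97805

u ≈ 0.97805c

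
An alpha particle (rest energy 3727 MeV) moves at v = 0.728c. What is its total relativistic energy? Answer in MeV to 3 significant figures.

E ≈ 5440 MeV

γ = 1/√(1 − 0.728²) = 1.4586
E = γm₀c² = 1.4586 × 3727 MeV = 5440 MeV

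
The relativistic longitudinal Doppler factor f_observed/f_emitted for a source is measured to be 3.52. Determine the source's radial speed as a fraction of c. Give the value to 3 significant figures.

f_obs/f_src = √((1+β)/(1−β)) = 3.52  ⇒  (1+β)/(1−β) = 12.390
β = |1 − D²|/(1 + D²) = |1 − 12.390|/(1 + 12.390) = 0.851

β ≈ 0.851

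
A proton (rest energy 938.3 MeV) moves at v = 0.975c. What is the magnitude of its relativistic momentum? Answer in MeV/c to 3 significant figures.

p ≈ 4120 MeV/c

γ = 1/√(1 − 0.975²) = 4.5004
p = γβm₀c = 4.5004 × 0.975 × 938.3 MeV/c = 4120 MeV/c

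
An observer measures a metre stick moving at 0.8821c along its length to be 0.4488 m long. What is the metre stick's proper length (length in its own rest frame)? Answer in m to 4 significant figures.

γ = 1/√(1 − 0.8821²) = 2.12286
L₀ = γL = 2.12286 × 0.4488 = 0.9527 m

L₀ ≈ 0.9527 m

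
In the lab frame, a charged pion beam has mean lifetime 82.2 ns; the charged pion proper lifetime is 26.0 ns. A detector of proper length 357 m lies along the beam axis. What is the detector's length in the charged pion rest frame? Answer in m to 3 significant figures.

Time dilation ⇒ γ = Δt/τ₀ = 82.2/26.0 = 3.1615
Length contraction: L = L₀/γ = 357/3.1615 = 113 m

L ≈ 113 m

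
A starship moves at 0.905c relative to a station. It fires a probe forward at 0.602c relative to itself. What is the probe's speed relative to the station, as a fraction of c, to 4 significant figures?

Relativistic velocity addition: u = (u' + v)/(1 + u'v/c²)
= (0.602 + 0.905)/(1 + 0.602×0.905) = 1.507/1.54481 = 0.9755

u ≈ 0.9755c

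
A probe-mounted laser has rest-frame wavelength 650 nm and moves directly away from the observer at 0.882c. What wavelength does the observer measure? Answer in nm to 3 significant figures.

λ_obs ≈ 2600 nm

Relativistic Doppler: λ_obs = λ_src √((1+β)/(1−β))
= 650 × √(1.8820/0.11800) = 650 × 3.9936 = 2600 nm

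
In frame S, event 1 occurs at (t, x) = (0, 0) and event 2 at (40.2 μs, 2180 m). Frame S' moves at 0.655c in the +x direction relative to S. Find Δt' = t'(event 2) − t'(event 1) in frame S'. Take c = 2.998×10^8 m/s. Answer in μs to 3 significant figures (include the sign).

Δt' ≈ 46.9 μs

γ = 1/√(1 − 0.655²) = 1.3234
Δt' = γ(Δt − vΔx/c²) = 1.3234 × (40.2 μs − 0.655×2180 m / (2.998×10^8 m/s))
= 1.3234 × (35.437 μs) = 46.9 μs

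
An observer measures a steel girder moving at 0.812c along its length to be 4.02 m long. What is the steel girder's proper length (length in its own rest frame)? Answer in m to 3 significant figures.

γ = 1/√(1 − 0.812²) = 1.7133
L₀ = γL = 1.7133 × 4.02 = 6.89 m

L₀ ≈ 6.89 m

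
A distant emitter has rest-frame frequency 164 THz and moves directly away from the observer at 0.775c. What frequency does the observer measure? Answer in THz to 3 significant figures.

f_obs ≈ 58.4 THz

Relativistic Doppler: f_obs = f_src √((1−β)/(1+β))
= 164 × √(0.22500/1.7750) = 164 × 0.35603 = 58.4 THz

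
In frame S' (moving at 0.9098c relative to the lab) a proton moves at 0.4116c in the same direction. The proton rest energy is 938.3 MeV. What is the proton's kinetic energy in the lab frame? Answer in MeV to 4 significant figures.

u_lab = (0.4116 + 0.9098)/(1 + 0.4116×0.9098) = 0.9613862
γ = 1/√(1 − 0.9613862²) = 3.63368
K = (γ − 1)m₀c² = (3.63368 − 1) × 938.3 = 2.63368 × 938.3 = 2471 MeV

K ≈ 2471 MeV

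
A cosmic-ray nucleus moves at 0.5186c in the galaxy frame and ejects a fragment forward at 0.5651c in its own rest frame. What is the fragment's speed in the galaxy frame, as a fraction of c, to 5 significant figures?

u ≈ 0.83809c

Compose boost 2: (0.5651 + 0.5186)/(1 + 0.5651×0.5186) = 1.0837/1.293061 = 0.83809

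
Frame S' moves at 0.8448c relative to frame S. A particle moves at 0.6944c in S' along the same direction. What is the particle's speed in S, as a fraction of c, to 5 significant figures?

Relativistic velocity addition: u = (u' + v)/(1 + u'v/c²)
= (0.6944 + 0.8448)/(1 + 0.6944×0.8448) = 1.5392/1.586629 = 0.97011

u ≈ 0.97011c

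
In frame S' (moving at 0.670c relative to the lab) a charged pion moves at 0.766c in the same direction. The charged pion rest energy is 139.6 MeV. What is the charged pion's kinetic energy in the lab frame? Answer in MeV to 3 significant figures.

K ≈ 303 MeV

u_lab = (0.766 + 0.670)/(1 + 0.766×0.670) = 0.948970
γ = 1/√(1 − 0.948970²) = 3.1709
K = (γ − 1)m₀c² = (3.1709 − 1) × 139.6 = 2.1709 × 139.6 = 303 MeV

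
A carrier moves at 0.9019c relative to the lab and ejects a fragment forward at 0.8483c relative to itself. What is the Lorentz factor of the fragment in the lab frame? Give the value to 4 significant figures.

u_lab = (0.8483 + 0.9019)/(1 + 0.8483×0.9019) = 1.7502/1.765082 = 0.9915688
γ = 1/√(1 − 0.9915688²) = 7.717

γ ≈ 7.717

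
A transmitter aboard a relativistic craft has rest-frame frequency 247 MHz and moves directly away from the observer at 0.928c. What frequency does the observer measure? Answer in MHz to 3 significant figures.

Relativistic Doppler: f_obs = f_src √((1−β)/(1+β))
= 247 × √(0.072000/1.9280) = 247 × 0.19325 = 47.7 MHz

f_obs ≈ 47.7 MHz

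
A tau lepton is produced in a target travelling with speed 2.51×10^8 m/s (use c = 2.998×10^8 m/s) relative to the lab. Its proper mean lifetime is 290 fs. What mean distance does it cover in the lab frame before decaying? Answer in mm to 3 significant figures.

d ≈ 0.133 mm

β = v/c = 2.51×10^8 / 2.998×10^8 = 0.83722
γ = 1/√(1 − 0.83722²) = 1.8286
Dilated lifetime: Δt = γτ₀ = 1.8286 × 290 fs = 530.30 fs
d = vΔt = 0.83722c × 530.30 fs = 2.5100×10^8 m/s × 5.3030×10^-13 s = 0.133 mm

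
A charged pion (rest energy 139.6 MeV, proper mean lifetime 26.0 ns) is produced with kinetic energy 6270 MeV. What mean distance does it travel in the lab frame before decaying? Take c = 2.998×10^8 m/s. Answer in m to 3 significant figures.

γ = 1 + K/(m₀c²) = 1 + 6270/139.6 = 45.914
β = √(1 − 1/γ²) = 0.99976
Dilated lifetime: γτ₀ = 45.914 × 26.0 ns = 1193.8 ns
d = βc·γτ₀ = 0.99976 × (2.998×10^8 m/s) × 1.1938×10^-6 s = 358 m

d ≈ 358 m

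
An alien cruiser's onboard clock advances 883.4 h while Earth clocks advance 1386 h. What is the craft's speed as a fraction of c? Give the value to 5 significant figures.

β ≈ 0.77055

γ = Δt/τ₀ = 1386/883.4 = 1.568938
β = √(1 − 1/γ²) = √(1 − 1/1.568938²) = 0.77055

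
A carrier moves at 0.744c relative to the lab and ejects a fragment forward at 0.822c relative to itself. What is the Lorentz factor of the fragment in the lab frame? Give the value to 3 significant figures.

γ ≈ 4.24

u_lab = (0.822 + 0.744)/(1 + 0.822×0.744) = 1.566/1.61157 = 0.971724
γ = 1/√(1 − 0.971724²) = 4.24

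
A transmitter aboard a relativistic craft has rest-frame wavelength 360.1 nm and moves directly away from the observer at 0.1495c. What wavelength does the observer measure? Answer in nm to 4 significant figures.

Relativistic Doppler: λ_obs = λ_src √((1+β)/(1−β))
= 360.1 × √(1.14950/0.850500) = 360.1 × 1.16257 = 418.6 nm

λ_obs ≈ 418.6 nm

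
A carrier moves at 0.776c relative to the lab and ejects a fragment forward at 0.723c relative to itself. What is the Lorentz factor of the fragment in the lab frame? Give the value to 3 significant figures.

u_lab = (0.723 + 0.776)/(1 + 0.723×0.776) = 1.499/1.56105 = 0.960252
γ = 1/√(1 − 0.960252²) = 3.58

γ ≈ 3.58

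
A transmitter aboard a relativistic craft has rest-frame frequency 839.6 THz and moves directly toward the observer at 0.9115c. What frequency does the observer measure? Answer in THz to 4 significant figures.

f_obs ≈ 3902 THz

Relativistic Doppler: f_obs = f_src √((1+β)/(1−β))
= 839.6 × √(1.91150/0.0885000) = 839.6 × 4.64746 = 3902 THz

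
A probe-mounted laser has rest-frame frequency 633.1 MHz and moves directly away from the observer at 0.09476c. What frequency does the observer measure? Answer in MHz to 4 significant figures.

Relativistic Doppler: f_obs = f_src √((1−β)/(1+β))
= 633.1 × √(0.905240/1.09476) = 633.1 × 0.909332 = 575.7 MHz

f_obs ≈ 575.7 MHz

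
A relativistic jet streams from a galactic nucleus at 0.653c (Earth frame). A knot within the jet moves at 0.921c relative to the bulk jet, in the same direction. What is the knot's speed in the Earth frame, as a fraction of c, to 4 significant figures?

Relativistic velocity addition: u = (u' + v)/(1 + u'v/c²)
= (0.921 + 0.653)/(1 + 0.921×0.653) = 1.574/1.60141 = 0.9829

u ≈ 0.9829c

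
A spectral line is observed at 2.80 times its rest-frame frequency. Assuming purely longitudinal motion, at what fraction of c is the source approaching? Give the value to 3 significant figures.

f_obs/f_src = √((1+β)/(1−β)) = 2.80  ⇒  (1+β)/(1−β) = 7.8400
β = |1 − D²|/(1 + D²) = |1 − 7.8400|/(1 + 7.8400) = 0.774

β ≈ 0.774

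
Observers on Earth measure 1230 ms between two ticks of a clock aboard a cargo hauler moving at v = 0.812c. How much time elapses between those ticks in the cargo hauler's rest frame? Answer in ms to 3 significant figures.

τ₀ ≈ 718 ms

γ = 1/√(1 − 0.812²) = 1.7133
Proper time: τ₀ = Δt/γ = 1230/1.7133 = 718 ms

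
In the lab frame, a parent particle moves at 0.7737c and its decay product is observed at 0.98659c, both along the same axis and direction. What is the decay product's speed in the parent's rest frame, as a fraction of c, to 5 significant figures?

Inverse velocity addition: u' = (u − v)/(1 − uv/c²)
= (0.98659 − 0.7737)/(1 − 0.98659×0.7737) = 0.21289/0.2366753 = 0.89950

u' ≈ 0.89950c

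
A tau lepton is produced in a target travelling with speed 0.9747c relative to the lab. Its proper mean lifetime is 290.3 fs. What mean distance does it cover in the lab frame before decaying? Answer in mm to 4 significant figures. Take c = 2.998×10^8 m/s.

d ≈ 0.3795 mm

γ = 1/√(1 − 0.9747²) = 4.47393
Dilated lifetime: Δt = γτ₀ = 4.47393 × 290.3 fs = 1298.78 fs
d = vΔt = 0.9747c × 1298.78 fs = 2.92215×10^8 m/s × 1.29878×10^-12 s = 0.3795 mm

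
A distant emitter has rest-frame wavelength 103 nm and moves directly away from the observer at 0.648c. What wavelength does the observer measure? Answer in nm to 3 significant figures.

λ_obs ≈ 223 nm

Relativistic Doppler: λ_obs = λ_src √((1+β)/(1−β))
= 103 × √(1.6480/0.35200) = 103 × 2.1638 = 223 nm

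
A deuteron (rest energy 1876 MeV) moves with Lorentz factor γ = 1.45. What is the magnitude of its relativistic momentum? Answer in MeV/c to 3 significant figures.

p ≈ 1970 MeV/c

β = √(1 − 1/γ²) = √(1 − 1/1.45²) = 0.72414
p = γβm₀c = 1.45 × 0.72414 × 1876 MeV/c = 1970 MeV/c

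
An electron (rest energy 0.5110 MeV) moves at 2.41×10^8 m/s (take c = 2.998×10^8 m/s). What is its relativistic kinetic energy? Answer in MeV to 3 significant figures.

K ≈ 0.348 MeV

β = v/c = 2.41×10^8 / 2.998×10^8 = 0.80387
γ = 1/√(1 − 0.80387²) = 1.6812
K = (γ − 1)m₀c² = (1.6812 − 1) × 0.5110 MeV = 0.68122 × 0.5110 MeV = 0.348 MeV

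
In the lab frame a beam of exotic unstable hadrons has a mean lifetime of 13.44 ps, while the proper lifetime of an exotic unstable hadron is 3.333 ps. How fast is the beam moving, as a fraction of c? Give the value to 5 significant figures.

β ≈ 0.96876

γ = Δt/τ₀ = 13.44/3.333 = 4.032403
β = √(1 − 1/γ²) = √(1 − 1/4.032403²) = 0.96876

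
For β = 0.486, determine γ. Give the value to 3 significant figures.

γ = 1/√(1 − β²) = 1/√(1 − 0.486²) = 1/√(0.76380) = 1.14

γ ≈ 1.14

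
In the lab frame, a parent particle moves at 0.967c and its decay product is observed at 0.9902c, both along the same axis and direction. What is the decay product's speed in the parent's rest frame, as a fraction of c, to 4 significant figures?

u' ≈ 0.5462c

Inverse velocity addition: u' = (u − v)/(1 − uv/c²)
= (0.9902 − 0.967)/(1 − 0.9902×0.967) = 0.02320/0.0424766 = 0.5462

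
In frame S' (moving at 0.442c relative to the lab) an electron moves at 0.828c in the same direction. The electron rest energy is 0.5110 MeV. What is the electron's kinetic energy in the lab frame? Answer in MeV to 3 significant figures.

u_lab = (0.828 + 0.442)/(1 + 0.828×0.442) = 0.929738
γ = 1/√(1 − 0.929738²) = 2.7158
K = (γ − 1)m₀c² = (2.7158 − 1) × 0.5110 = 1.7158 × 0.5110 = 0.877 MeV

K ≈ 0.877 MeV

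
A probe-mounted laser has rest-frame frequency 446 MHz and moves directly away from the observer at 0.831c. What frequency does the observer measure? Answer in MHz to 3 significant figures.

f_obs ≈ 135 MHz

Relativistic Doppler: f_obs = f_src √((1−β)/(1+β))
= 446 × √(0.16900/1.8310) = 446 × 0.30381 = 135 MHz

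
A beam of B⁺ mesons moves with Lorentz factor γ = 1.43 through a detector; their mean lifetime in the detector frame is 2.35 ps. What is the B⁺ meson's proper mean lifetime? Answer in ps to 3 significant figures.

γ = 1.43 (given)
Proper time: τ₀ = Δt/γ = 2.35/1.43 = 1.64 ps

τ₀ ≈ 1.64 ps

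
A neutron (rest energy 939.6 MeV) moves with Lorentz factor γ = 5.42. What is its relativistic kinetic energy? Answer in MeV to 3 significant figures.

K ≈ 4150 MeV

γ = 5.42 (given)
K = (γ − 1)m₀c² = (5.42 − 1) × 939.6 MeV = 4.4200 × 939.6 MeV = 4150 MeV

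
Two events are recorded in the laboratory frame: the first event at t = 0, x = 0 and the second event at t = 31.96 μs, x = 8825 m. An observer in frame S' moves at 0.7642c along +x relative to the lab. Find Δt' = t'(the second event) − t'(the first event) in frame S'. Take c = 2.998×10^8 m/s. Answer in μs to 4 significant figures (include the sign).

γ = 1/√(1 − 0.7642²) = 1.55044
Δt' = γ(Δt − vΔx/c²) = 1.55044 × (31.96 μs − 0.7642×8825 m / (2.998×10^8 m/s))
= 1.55044 × (9.46479 μs) = 14.67 μs

Δt' ≈ 14.67 μs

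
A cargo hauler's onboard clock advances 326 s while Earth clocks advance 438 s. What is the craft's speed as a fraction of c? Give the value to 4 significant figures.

β ≈ 0.6679

γ = Δt/τ₀ = 438/326 = 1.34356
β = √(1 − 1/γ²) = √(1 − 1/1.34356²) = 0.6679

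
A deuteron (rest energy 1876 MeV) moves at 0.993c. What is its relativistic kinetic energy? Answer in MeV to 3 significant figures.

K ≈ 14000 MeV

γ = 1/√(1 − 0.993²) = 8.4664
K = (γ − 1)m₀c² = (8.4664 − 1) × 1876 MeV = 7.4664 × 1876 MeV = 14000 MeV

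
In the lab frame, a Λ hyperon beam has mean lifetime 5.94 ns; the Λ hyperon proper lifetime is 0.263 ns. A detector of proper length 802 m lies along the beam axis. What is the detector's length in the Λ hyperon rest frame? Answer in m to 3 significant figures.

L ≈ 35.5 m

Time dilation ⇒ γ = Δt/τ₀ = 5.94/0.263 = 22.586
Length contraction: L = L₀/γ = 802/22.586 = 35.5 m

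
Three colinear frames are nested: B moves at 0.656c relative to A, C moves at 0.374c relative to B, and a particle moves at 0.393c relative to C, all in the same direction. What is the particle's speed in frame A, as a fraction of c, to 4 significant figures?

u ≈ 0.9208c

Compose boost 2: (0.374 + 0.656)/(1 + 0.374×0.656) = 1.030/1.24534 = 0.827081
Compose boost 3: (0.393 + 0.827081)/(1 + 0.393×0.827081) = 1.22008/1.32504 = 0.9208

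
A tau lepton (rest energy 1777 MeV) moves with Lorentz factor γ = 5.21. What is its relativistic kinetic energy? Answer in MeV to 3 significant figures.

γ = 5.21 (given)
K = (γ − 1)m₀c² = (5.21 − 1) × 1777 MeV = 4.2100 × 1777 MeV = 7480 MeV

K ≈ 7480 MeV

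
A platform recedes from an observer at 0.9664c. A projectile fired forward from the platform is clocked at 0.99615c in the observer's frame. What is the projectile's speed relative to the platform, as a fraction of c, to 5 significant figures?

Inverse velocity addition: u' = (u − v)/(1 − uv/c²)
= (0.99615 − 0.9664)/(1 − 0.99615×0.9664) = 0.029750/0.03732064 = 0.79715

u' ≈ 0.79715c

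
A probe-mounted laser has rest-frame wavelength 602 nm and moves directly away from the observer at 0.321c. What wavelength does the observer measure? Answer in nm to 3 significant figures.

λ_obs ≈ 840 nm

Relativistic Doppler: λ_obs = λ_src √((1+β)/(1−β))
= 602 × √(1.3210/0.67900) = 602 × 1.3948 = 840 nm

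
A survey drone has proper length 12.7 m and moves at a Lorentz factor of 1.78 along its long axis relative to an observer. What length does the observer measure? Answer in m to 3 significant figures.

L ≈ 7.13 m

γ = 1.78 (given)
Length contraction: L = L₀/γ = 12.7/1.78 = 7.13 m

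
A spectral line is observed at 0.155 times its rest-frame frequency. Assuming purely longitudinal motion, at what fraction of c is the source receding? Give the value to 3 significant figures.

f_obs/f_src = √((1−β)/(1+β)) = 0.155  ⇒  (1−β)/(1+β) = 0.024025
β = |1 − D²|/(1 + D²) = |1 − 0.024025|/(1 + 0.024025) = 0.953

β ≈ 0.953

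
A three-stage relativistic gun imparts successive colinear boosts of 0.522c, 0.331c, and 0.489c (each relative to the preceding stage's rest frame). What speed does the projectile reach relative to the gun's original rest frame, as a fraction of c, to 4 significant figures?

u ≈ 0.8972c

Compose boost 2: (0.331 + 0.522)/(1 + 0.331×0.522) = 0.8530/1.17278 = 0.727330
Compose boost 3: (0.489 + 0.727330)/(1 + 0.489×0.727330) = 1.21633/1.35566 = 0.8972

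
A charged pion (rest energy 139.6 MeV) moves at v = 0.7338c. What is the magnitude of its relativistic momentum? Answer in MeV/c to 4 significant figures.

p ≈ 150.8 MeV/c

γ = 1/√(1 − 0.7338²) = 1.47196
p = γβm₀c = 1.47196 × 0.7338 × 139.6 MeV/c = 150.8 MeV/c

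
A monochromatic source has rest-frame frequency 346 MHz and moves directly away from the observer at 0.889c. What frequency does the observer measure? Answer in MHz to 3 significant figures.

f_obs ≈ 83.9 MHz

Relativistic Doppler: f_obs = f_src √((1−β)/(1+β))
= 346 × √(0.11100/1.8890) = 346 × 0.24241 = 83.9 MHz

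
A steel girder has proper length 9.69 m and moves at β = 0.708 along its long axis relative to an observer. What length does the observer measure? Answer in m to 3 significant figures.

L ≈ 6.84 m

γ = 1/√(1 − 0.708²) = 1.4160
Length contraction: L = L₀/γ = 9.69/1.4160 = 6.84 m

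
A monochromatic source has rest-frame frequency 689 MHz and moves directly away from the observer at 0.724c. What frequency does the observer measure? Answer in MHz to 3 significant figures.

Relativistic Doppler: f_obs = f_src √((1−β)/(1+β))
= 689 × √(0.27600/1.7240) = 689 × 0.40012 = 276 MHz

f_obs ≈ 276 MHz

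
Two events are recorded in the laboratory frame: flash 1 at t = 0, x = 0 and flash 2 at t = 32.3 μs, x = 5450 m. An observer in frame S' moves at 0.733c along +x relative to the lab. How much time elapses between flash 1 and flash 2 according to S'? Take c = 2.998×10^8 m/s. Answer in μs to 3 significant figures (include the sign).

γ = 1/√(1 − 0.733²) = 1.4701
Δt' = γ(Δt − vΔx/c²) = 1.4701 × (32.3 μs − 0.733×5450 m / (2.998×10^8 m/s))
= 1.4701 × (18.975 μs) = 27.9 μs

Δt' ≈ 27.9 μs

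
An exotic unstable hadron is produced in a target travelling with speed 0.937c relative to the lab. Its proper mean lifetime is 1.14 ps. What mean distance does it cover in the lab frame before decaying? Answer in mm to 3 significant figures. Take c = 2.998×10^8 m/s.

d ≈ 0.917 mm

γ = 1/√(1 − 0.937²) = 2.8626
Dilated lifetime: Δt = γτ₀ = 2.8626 × 1.14 ps = 3.2634 ps
d = vΔt = 0.937c × 3.2634 ps = 2.8091×10^8 m/s × 3.2634×10^-12 s = 0.917 mm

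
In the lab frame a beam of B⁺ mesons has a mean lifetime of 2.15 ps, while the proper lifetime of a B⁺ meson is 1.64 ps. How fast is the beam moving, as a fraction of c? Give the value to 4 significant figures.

β ≈ 0.6466

γ = Δt/τ₀ = 2.15/1.64 = 1.31098
β = √(1 − 1/γ²) = √(1 − 1/1.31098²) = 0.6466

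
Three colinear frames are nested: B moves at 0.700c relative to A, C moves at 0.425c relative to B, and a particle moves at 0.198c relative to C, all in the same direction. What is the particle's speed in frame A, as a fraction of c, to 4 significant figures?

u ≈ 0.9090c

Compose boost 2: (0.425 + 0.700)/(1 + 0.425×0.700) = 1.125/1.29750 = 0.867052
Compose boost 3: (0.198 + 0.867052)/(1 + 0.198×0.867052) = 1.06505/1.17168 = 0.9090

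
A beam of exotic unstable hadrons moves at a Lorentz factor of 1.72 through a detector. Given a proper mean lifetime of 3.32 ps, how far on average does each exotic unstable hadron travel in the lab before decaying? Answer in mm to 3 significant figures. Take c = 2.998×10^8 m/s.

β = √(1 − 1/γ²) = √(1 − 1/1.72²) = 0.81362
Dilated lifetime: Δt = γτ₀ = 1.72 × 3.32 ps = 5.7104 ps
d = vΔt = 0.81362c × 5.7104 ps = 2.4392×10^8 m/s × 5.7104×10^-12 s = 1.39 mm

d ≈ 1.39 mm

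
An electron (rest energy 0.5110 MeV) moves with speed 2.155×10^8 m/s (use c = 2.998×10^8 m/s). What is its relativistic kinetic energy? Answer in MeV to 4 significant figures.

β = v/c = 2.155×10^8 / 2.998×10^8 = 0.718813
γ = 1/√(1 − 0.718813²) = 1.43843
K = (γ − 1)m₀c² = (1.43843 − 1) × 0.5110 MeV = 0.438427 × 0.5110 MeV = 0.2240 MeV

K ≈ 0.2240 MeV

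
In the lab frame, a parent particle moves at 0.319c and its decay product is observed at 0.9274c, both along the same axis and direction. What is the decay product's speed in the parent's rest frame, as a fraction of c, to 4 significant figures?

Inverse velocity addition: u' = (u − v)/(1 − uv/c²)
= (0.9274 − 0.319)/(1 − 0.9274×0.319) = 0.6084/0.704159 = 0.8640

u' ≈ 0.8640c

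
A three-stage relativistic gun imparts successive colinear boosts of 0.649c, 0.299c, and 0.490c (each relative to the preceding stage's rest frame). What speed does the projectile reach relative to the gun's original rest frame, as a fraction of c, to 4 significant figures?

Compose boost 2: (0.299 + 0.649)/(1 + 0.299×0.649) = 0.9480/1.19405 = 0.793936
Compose boost 3: (0.490 + 0.793936)/(1 + 0.490×0.793936) = 1.28394/1.38903 = 0.9243

u ≈ 0.9243c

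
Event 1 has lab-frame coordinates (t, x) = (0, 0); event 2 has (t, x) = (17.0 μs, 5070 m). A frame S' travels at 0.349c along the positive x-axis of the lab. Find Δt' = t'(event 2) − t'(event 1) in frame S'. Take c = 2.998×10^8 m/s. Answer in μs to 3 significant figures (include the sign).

γ = 1/√(1 − 0.349²) = 1.0671
Δt' = γ(Δt − vΔx/c²) = 1.0671 × (17.0 μs − 0.349×5070 m / (2.998×10^8 m/s))
= 1.0671 × (11.098 μs) = 11.8 μs

Δt' ≈ 11.8 μs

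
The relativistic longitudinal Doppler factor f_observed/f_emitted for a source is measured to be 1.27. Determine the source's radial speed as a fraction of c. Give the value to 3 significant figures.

f_obs/f_src = √((1+β)/(1−β)) = 1.27  ⇒  (1+β)/(1−β) = 1.6129
β = |1 − D²|/(1 + D²) = |1 − 1.6129|/(1 + 1.6129) = 0.235

β ≈ 0.235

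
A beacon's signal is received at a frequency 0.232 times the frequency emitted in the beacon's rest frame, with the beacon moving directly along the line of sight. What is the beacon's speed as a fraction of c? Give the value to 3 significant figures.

f_obs/f_src = √((1−β)/(1+β)) = 0.232  ⇒  (1−β)/(1+β) = 0.053824
β = |1 − D²|/(1 + D²) = |1 − 0.053824|/(1 + 0.053824) = 0.898

β ≈ 0.898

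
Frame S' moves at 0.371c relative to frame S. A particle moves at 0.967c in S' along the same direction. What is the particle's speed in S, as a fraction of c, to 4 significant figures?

Relativistic velocity addition: u = (u' + v)/(1 + u'v/c²)
= (0.967 + 0.371)/(1 + 0.967×0.371) = 1.338/1.35876 = 0.9847

u ≈ 0.9847c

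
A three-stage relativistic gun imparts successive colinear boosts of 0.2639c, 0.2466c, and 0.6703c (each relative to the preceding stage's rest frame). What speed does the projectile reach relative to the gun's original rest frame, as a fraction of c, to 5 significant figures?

Compose boost 2: (0.2466 + 0.2639)/(1 + 0.2466×0.2639) = 0.51050/1.065078 = 0.4793077
Compose boost 3: (0.6703 + 0.4793077)/(1 + 0.6703×0.4793077) = 1.149608/1.321280 = 0.87007

u ≈ 0.87007c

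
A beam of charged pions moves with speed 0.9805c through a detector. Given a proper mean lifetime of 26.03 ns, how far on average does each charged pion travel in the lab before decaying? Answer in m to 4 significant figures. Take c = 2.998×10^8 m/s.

d ≈ 38.94 m

γ = 1/√(1 − 0.9805²) = 5.08856
Dilated lifetime: Δt = γτ₀ = 5.08856 × 26.03 ns = 132.455 ns
d = vΔt = 0.9805c × 132.455 ns = 2.93954×10^8 m/s × 1.32455×10^-7 s = 38.94 m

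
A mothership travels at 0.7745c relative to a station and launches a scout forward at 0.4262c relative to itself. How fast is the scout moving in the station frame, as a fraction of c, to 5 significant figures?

u ≈ 0.90272c

Compose boost 2: (0.4262 + 0.7745)/(1 + 0.4262×0.7745) = 1.2007/1.330092 = 0.90272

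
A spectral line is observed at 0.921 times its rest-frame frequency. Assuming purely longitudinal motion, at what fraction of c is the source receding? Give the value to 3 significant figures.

β ≈ 0.0821

f_obs/f_src = √((1−β)/(1+β)) = 0.921  ⇒  (1−β)/(1+β) = 0.84824
β = |1 − D²|/(1 + D²) = |1 − 0.84824|/(1 + 0.84824) = 0.0821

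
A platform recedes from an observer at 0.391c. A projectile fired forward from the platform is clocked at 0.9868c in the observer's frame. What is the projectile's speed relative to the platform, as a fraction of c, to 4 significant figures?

u' ≈ 0.9701c

Inverse velocity addition: u' = (u − v)/(1 − uv/c²)
= (0.9868 − 0.391)/(1 − 0.9868×0.391) = 0.5958/0.614161 = 0.9701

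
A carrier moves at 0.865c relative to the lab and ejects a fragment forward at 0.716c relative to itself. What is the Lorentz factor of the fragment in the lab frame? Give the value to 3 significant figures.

γ ≈ 4.62

u_lab = (0.716 + 0.865)/(1 + 0.716×0.865) = 1.581/1.61934 = 0.976324
γ = 1/√(1 − 0.976324²) = 4.62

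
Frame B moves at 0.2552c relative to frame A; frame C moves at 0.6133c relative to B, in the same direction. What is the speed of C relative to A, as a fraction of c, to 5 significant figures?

Compose boost 2: (0.6133 + 0.2552)/(1 + 0.6133×0.2552) = 0.86850/1.156514 = 0.75096

u ≈ 0.75096c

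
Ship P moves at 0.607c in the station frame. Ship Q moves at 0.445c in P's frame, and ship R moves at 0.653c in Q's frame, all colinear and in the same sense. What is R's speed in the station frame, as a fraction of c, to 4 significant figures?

Compose boost 2: (0.445 + 0.607)/(1 + 0.445×0.607) = 1.052/1.27012 = 0.828271
Compose boost 3: (0.653 + 0.828271)/(1 + 0.653×0.828271) = 1.48127/1.54086 = 0.9613

u ≈ 0.9613c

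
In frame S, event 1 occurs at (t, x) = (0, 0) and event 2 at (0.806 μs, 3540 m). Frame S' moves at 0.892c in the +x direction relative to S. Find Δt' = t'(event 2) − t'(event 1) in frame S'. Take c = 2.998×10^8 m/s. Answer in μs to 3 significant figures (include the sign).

Δt' ≈ -21.5 μs

γ = 1/√(1 − 0.892²) = 2.2122
Δt' = γ(Δt − vΔx/c²) = 2.2122 × (0.806 μs − 0.892×3540 m / (2.998×10^8 m/s))
= 2.2122 × (-9.7266 μs) = -21.5 μs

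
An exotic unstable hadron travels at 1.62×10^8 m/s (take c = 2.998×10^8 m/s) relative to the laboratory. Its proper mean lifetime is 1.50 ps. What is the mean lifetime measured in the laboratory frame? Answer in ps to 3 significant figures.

β = v/c = 1.62×10^8 / 2.998×10^8 = 0.54036
γ = 1/√(1 − 0.54036²) = 1.1884
Time dilation: Δt = γτ₀ = 1.1884 × 1.50 ps = 1.78 ps

Δt ≈ 1.78 ps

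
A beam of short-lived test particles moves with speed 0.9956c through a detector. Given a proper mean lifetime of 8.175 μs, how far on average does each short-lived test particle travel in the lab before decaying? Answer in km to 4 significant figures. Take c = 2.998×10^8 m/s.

γ = 1/√(1 − 0.9956²) = 10.6718
Dilated lifetime: Δt = γτ₀ = 10.6718 × 8.175 μs = 87.2418 μs
d = vΔt = 0.9956c × 87.2418 μs = 2.98481×10^8 m/s × 8.72418×10^-5 s = 26.04 km

d ≈ 26.04 km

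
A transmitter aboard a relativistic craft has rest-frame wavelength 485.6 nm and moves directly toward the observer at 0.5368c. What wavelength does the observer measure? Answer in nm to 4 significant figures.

Relativistic Doppler: λ_obs = λ_src √((1−β)/(1+β))
= 485.6 × √(0.463200/1.53680) = 485.6 × 0.549004 = 266.6 nm

λ_obs ≈ 266.6 nm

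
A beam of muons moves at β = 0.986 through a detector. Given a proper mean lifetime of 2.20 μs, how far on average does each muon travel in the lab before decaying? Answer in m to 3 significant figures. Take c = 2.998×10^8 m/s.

d ≈ 3900 m

γ = 1/√(1 − 0.986²) = 5.9972
Dilated lifetime: Δt = γτ₀ = 5.9972 × 2.20 μs = 13.194 μs
d = vΔt = 0.986c × 13.194 μs = 2.9560×10^8 m/s × 1.3194×10^-5 s = 3900 m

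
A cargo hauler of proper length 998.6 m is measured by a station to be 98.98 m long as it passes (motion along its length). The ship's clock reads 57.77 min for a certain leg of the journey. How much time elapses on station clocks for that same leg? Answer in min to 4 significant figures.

Length contraction ⇒ γ = L₀/L = 998.6/98.98 = 10.0889
Time dilation: Δt = γτ₀ = 10.0889 × 57.77 min = 582.8 min

Δt ≈ 582.8 min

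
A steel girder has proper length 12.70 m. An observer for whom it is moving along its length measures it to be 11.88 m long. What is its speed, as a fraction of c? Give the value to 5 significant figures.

β ≈ 0.35350

γ = L₀/L = 12.70/11.88 = 1.069024
β = √(1 − 1/γ²) = 0.35350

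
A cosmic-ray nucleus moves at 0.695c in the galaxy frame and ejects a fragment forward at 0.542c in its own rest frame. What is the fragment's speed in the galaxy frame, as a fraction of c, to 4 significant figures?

Compose boost 2: (0.542 + 0.695)/(1 + 0.542×0.695) = 1.237/1.37669 = 0.8985

u ≈ 0.8985c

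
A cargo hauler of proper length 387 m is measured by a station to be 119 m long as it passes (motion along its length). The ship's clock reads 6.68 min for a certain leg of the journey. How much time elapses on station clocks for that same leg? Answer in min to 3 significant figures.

Δt ≈ 21.7 min

Length contraction ⇒ γ = L₀/L = 387/119 = 3.2521
Time dilation: Δt = γτ₀ = 3.2521 × 6.68 min = 21.7 min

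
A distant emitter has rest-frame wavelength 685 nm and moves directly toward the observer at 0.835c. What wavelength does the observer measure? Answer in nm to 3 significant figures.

Relativistic Doppler: λ_obs = λ_src √((1−β)/(1+β))
= 685 × √(0.16500/1.8350) = 685 × 0.29986 = 205 nm

λ_obs ≈ 205 nm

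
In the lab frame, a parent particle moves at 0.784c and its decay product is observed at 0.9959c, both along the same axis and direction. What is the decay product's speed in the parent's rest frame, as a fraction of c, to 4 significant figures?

Inverse velocity addition: u' = (u − v)/(1 − uv/c²)
= (0.9959 − 0.784)/(1 − 0.9959×0.784) = 0.2119/0.219214 = 0.9666

u' ≈ 0.9666c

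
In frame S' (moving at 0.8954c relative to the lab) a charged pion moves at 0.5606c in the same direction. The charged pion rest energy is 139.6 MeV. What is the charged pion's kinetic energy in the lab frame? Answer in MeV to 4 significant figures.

K ≈ 429.1 MeV

u_lab = (0.5606 + 0.8954)/(1 + 0.5606×0.8954) = 0.9693992
γ = 1/√(1 − 0.9693992²) = 4.07349
K = (γ − 1)m₀c² = (4.07349 − 1) × 139.6 = 3.07349 × 139.6 = 429.1 MeV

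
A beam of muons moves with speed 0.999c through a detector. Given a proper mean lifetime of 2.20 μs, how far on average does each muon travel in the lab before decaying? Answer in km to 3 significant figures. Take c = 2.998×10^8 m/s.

γ = 1/√(1 − 0.999²) = 22.366
Dilated lifetime: Δt = γτ₀ = 22.366 × 2.20 μs = 49.206 μs
d = vΔt = 0.999c × 49.206 μs = 2.9950×10^8 m/s × 4.9206×10^-5 s = 14.7 km

d ≈ 14.7 km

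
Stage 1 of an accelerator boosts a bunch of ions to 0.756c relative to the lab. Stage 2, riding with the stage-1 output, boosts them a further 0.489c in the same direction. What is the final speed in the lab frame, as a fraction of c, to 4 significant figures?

Compose boost 2: (0.489 + 0.756)/(1 + 0.489×0.756) = 1.245/1.36968 = 0.9090

u ≈ 0.9090c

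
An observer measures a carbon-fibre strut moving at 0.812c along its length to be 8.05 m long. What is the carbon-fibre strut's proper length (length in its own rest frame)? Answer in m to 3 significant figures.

γ = 1/√(1 − 0.812²) = 1.7133
L₀ = γL = 1.7133 × 8.05 = 13.8 m

L₀ ≈ 13.8 m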